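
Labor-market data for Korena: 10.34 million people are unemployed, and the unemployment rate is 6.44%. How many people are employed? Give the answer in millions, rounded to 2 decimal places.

Labor force = U / u = 10.34 / 0.0644 ≈ 160.56 million.
Employed = labor force − unemployed = 160.56 − 10.34 = 150.22 million.

About 150.22 million are employed.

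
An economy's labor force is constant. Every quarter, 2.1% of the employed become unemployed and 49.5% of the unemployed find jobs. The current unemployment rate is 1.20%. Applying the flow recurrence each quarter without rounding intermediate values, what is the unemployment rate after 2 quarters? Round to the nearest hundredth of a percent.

With a fixed labor force, u_{t+1} = u_t + s·(1−u_t) − f·u_t = u_t·(1−s−f) + s.
Here 1−s−f = 0.484 and s = 0.021.
u_1 = 0.012000 × 0.484 + 0.021 = 0.026808.
u_2 = 0.026808 × 0.484 + 0.021 = 0.033975.

Unemployment rate after two quarters ≈ 3.40%.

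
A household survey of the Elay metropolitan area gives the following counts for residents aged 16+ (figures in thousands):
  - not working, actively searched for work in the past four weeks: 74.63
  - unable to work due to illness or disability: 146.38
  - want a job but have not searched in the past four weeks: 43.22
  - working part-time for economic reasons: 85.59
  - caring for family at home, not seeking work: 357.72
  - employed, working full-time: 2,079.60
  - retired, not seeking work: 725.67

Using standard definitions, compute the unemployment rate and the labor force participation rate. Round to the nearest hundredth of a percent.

Unemployment rate ≈ 3.33%; labor force participation rate ≈ 63.76%.

Employed = 85.59 + 2,079.60 = 2,165.19 thousand (anyone who worked, including part-time for economic reasons, counts as employed).
Unemployed = 74.63 thousand.
Labor force = 2,165.19 + 74.63 = 2,239.82 thousand.
Not in labor force = 146.38 + 43.22 + 357.72 + 725.67 = 1,272.99 thousand (those not working and not actively searching are outside the labor force — including those who want a job but have given up searching).
Civilian working-age population = 2,239.82 + 1,272.99 = 3,512.81 thousand.
Unemployment rate = 74.63 / 2,239.82 = 3.33%.
Labor force participation rate = 2,239.82 / 3,512.81 = 63.76%.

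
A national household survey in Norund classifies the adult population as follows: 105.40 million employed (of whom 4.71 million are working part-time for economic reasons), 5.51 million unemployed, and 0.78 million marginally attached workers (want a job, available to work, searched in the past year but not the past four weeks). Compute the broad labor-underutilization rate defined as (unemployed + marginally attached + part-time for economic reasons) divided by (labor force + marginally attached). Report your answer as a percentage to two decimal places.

Broad underutilization rate ≈ 9.85%.

Labor force = 105.40 + 5.51 = 110.91 million.
Numerator = 5.51 + 0.78 + 4.71 = 11.00 million.
Denominator = 110.91 + 0.78 = 111.69 million.
Broad rate = 11.00 / 111.69 = 9.85%.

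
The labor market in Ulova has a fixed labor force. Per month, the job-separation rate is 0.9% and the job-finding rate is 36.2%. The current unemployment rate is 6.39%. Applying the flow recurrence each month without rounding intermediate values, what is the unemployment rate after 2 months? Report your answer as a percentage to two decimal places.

Unemployment rate after two months ≈ 3.99%.

With a fixed labor force, u_{t+1} = u_t + s·(1−u_t) − f·u_t = u_t·(1−s−f) + s.
Here 1−s−f = 0.629 and s = 0.009.
u_1 = 0.063900 × 0.629 + 0.009 = 0.049193.
u_2 = 0.049193 × 0.629 + 0.009 = 0.039942.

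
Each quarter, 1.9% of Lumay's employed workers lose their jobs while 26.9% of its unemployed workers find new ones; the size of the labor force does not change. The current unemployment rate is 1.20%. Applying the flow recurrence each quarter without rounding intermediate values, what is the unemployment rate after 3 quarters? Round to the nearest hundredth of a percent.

Unemployment rate after three quarters ≈ 4.65%.

With a fixed labor force, u_{t+1} = u_t + s·(1−u_t) − f·u_t = u_t·(1−s−f) + s.
Here 1−s−f = 0.712 and s = 0.019.
u_1 = 0.012000 × 0.712 + 0.019 = 0.027544.
u_2 = 0.027544 × 0.712 + 0.019 = 0.038611.
u_3 = 0.038611 × 0.712 + 0.019 = 0.046491.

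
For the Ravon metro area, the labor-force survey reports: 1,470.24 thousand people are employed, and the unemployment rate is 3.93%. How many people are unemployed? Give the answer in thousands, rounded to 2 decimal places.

Let U be the number unemployed. The labor force is E + U, and U/(E+U) = 0.0393.
So U = 0.0393 × 1,470.24 / (1 − 0.0393) = 57.7804 / 0.9607 ≈ 60.14 thousand.

About 60.14 thousand are unemployed.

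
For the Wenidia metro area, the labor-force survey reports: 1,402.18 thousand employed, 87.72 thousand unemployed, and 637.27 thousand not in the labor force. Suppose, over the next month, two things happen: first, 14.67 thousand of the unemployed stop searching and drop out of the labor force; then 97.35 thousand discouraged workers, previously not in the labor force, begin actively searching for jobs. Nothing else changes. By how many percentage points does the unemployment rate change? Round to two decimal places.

Initially, labor force = 1,402.18 + 87.72 = 1,489.90 thousand, so u = 87.72/1,489.90 = 5.89%.
After the first change, unemployed and labor force both fall by 14.67 → E = 1,402.18, U = 73.05, labor force = 1,475.23 thousand.
After the second change, unemployed and labor force both rise by 97.35 → E = 1,402.18, U = 170.40, labor force = 1,572.58 thousand.
New unemployment rate = 170.40 / 1,572.58 = 10.84%.
Change = 10.84% − 5.89% = +4.95 percentage points.

The unemployment rate changes by +4.95 percentage points.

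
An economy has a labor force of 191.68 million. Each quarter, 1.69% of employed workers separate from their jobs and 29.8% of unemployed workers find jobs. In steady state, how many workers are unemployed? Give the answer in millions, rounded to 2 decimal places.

About 10.29 million are unemployed in steady state.

Steady-state unemployment rate u* = s/(s+f) = 1.69/(1.69+29.8) = 0.053668.
Unemployed = u* × labor force = 0.053668 × 191.68 ≈ 10.29 million.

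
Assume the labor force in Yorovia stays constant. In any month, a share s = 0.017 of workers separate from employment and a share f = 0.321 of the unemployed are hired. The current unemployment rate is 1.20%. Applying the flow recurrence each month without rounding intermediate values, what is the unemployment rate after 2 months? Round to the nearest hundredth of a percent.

With a fixed labor force, u_{t+1} = u_t + s·(1−u_t) − f·u_t = u_t·(1−s−f) + s.
Here 1−s−f = 0.662 and s = 0.017.
u_1 = 0.012000 × 0.662 + 0.017 = 0.024944.
u_2 = 0.024944 × 0.662 + 0.017 = 0.033513.

Unemployment rate after two months ≈ 3.35%.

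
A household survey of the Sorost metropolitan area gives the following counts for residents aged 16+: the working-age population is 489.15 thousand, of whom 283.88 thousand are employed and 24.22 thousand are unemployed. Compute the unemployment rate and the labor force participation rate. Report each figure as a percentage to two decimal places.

Unemployment rate ≈ 7.86%; labor force participation rate ≈ 62.99%.

Labor force = employed + unemployed = 283.88 + 24.22 = 308.10 thousand.
Unemployment rate = 24.22 / 308.10 = 7.86%.
Labor force participation rate = 308.10 / 489.15 = 62.99%.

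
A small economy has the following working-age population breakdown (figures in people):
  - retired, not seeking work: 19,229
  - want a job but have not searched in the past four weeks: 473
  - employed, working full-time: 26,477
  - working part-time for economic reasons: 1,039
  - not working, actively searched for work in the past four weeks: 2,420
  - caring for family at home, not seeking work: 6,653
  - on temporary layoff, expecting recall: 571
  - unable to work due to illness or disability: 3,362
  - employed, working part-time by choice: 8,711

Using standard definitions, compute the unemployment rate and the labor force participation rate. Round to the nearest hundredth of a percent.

Employed = 26,477 + 1,039 + 8,711 = 36,227 (anyone who worked, including part-time for economic reasons, counts as employed).
Unemployed = 2,420 + 571 = 2,991 (jobless and actively searching, or on temporary layoff).
Labor force = 36,227 + 2,991 = 39,218.
Not in labor force = 19,229 + 473 + 6,653 + 3,362 = 29,717 (those not working and not actively searching are outside the labor force — including those who want a job but have given up searching).
Civilian working-age population = 39,218 + 29,717 = 68,935.
Unemployment rate = 2,991 / 39,218 = 7.63%.
Labor force participation rate = 39,218 / 68,935 = 56.89%.

Unemployment rate ≈ 7.63%; labor force participation rate ≈ 56.89%.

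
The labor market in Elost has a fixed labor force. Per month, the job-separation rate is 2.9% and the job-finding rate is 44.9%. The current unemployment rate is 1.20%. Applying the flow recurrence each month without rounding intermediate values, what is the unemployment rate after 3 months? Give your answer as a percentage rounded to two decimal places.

With a fixed labor force, u_{t+1} = u_t + s·(1−u_t) − f·u_t = u_t·(1−s−f) + s.
Here 1−s−f = 0.522 and s = 0.029.
u_1 = 0.012000 × 0.522 + 0.029 = 0.035264.
u_2 = 0.035264 × 0.522 + 0.029 = 0.047408.
u_3 = 0.047408 × 0.522 + 0.029 = 0.053747.

Unemployment rate after three months ≈ 5.37%.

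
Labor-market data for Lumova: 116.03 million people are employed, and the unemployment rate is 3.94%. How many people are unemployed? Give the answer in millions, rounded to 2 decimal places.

Let U be the number unemployed. The labor force is E + U, and U/(E+U) = 0.0394.
So U = 0.0394 × 116.03 / (1 − 0.0394) = 4.5716 / 0.9606 ≈ 4.76 million.

About 4.76 million are unemployed.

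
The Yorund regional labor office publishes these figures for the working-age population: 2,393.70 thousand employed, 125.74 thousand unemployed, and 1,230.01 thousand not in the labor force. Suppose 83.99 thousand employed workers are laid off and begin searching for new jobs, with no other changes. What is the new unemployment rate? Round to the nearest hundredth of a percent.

New unemployment rate ≈ 8.32%.

Initially, labor force = 2,393.70 + 125.74 = 2,519.44 thousand, so u = 125.74/2,519.44 = 4.99%.
After the change, employed falls and unemployed rises by 83.99; labor force unchanged → E = 2,309.71, U = 209.73, labor force = 2,519.44 thousand.
New unemployment rate = 209.73 / 2,519.44 = 8.32%.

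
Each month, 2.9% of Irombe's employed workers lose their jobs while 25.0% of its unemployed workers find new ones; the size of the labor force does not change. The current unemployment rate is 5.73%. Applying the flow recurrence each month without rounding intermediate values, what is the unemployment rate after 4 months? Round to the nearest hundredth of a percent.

With a fixed labor force, u_{t+1} = u_t + s·(1−u_t) − f·u_t = u_t·(1−s−f) + s.
Here 1−s−f = 0.721 and s = 0.029.
u_1 = 0.057300 × 0.721 + 0.029 = 0.070313.
u_2 = 0.070313 × 0.721 + 0.029 = 0.079696.
u_3 = 0.079696 × 0.721 + 0.029 = 0.086461.
u_4 = 0.086461 × 0.721 + 0.029 = 0.091338.

Unemployment rate after four months ≈ 9.13%.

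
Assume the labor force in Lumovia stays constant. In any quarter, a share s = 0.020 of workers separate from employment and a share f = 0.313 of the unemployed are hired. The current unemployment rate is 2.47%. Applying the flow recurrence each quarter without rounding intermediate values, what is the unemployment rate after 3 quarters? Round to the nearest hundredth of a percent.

With a fixed labor force, u_{t+1} = u_t + s·(1−u_t) − f·u_t = u_t·(1−s−f) + s.
Here 1−s−f = 0.667 and s = 0.020.
u_1 = 0.024700 × 0.667 + 0.020 = 0.036475.
u_2 = 0.036475 × 0.667 + 0.020 = 0.044329.
u_3 = 0.044329 × 0.667 + 0.020 = 0.049567.

Unemployment rate after three quarters ≈ 4.96%.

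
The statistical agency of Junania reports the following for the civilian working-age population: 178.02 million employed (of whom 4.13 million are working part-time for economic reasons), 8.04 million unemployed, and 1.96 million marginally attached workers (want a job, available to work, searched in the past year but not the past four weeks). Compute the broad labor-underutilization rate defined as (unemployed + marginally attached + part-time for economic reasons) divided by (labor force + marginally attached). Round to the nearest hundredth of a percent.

Broad underutilization rate ≈ 7.52%.

Labor force = 178.02 + 8.04 = 186.06 million.
Numerator = 8.04 + 1.96 + 4.13 = 14.13 million.
Denominator = 186.06 + 1.96 = 188.02 million.
Broad rate = 14.13 / 188.02 = 7.52%.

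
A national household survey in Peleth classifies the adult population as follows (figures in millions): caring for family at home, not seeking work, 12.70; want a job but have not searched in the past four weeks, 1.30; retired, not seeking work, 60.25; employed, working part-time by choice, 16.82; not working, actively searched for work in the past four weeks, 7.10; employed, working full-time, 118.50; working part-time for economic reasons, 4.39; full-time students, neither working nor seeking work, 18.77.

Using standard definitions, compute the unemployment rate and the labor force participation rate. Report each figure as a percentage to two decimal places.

Unemployment rate ≈ 4.84%; labor force participation rate ≈ 61.21%.

Employed = 16.82 + 118.50 + 4.39 = 139.71 million (anyone who worked, including part-time for economic reasons, counts as employed).
Unemployed = 7.10 million.
Labor force = 139.71 + 7.10 = 146.81 million.
Not in labor force = 12.70 + 1.30 + 60.25 + 18.77 = 93.02 million (those not working and not actively searching are outside the labor force — including those who want a job but have given up searching).
Civilian working-age population = 146.81 + 93.02 = 239.83 million.
Unemployment rate = 7.10 / 146.81 = 4.84%.
Labor force participation rate = 146.81 / 239.83 = 61.21%.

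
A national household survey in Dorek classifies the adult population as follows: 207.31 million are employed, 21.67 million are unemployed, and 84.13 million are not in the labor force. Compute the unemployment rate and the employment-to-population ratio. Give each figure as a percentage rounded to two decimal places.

Unemployment rate ≈ 9.46%; employment-population ratio ≈ 66.21%.

Labor force = employed + unemployed = 207.31 + 21.67 = 228.98 million.
Working-age population = 228.98 + 84.13 = 313.11 million.
Unemployment rate = 21.67 / 228.98 = 9.46%.
Employment-population ratio = 207.31 / 313.11 = 66.21%.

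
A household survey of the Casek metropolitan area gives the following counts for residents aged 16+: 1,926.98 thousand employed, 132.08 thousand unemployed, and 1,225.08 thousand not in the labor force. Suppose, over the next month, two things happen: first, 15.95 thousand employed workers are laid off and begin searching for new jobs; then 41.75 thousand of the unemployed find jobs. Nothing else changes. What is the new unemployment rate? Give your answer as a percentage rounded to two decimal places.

Initially, labor force = 1,926.98 + 132.08 = 2,059.06 thousand, so u = 132.08/2,059.06 = 6.41%.
After the first change, employed falls and unemployed rises by 15.95; labor force unchanged → E = 1,911.03, U = 148.03, labor force = 2,059.06 thousand.
After the second change, unemployed falls and employed rises by 41.75; labor force unchanged → E = 1,952.78, U = 106.28, labor force = 2,059.06 thousand.
New unemployment rate = 106.28 / 2,059.06 = 5.16%.

New unemployment rate ≈ 5.16%.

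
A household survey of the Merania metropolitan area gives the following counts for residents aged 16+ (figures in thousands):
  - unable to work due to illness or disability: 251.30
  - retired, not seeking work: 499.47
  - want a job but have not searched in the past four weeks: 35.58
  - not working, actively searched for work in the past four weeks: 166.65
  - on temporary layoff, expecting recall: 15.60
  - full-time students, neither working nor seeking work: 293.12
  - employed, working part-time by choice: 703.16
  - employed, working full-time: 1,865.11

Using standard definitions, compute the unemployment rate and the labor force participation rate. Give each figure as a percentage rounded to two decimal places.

Unemployment rate ≈ 6.63%; labor force participation rate ≈ 71.82%.

Employed = 703.16 + 1,865.11 = 2,568.27 thousand.
Unemployed = 166.65 + 15.60 = 182.25 thousand (jobless and actively searching, or on temporary layoff).
Labor force = 2,568.27 + 182.25 = 2,750.52 thousand.
Not in labor force = 251.30 + 499.47 + 35.58 + 293.12 = 1,079.47 thousand (those not working and not actively searching are outside the labor force — including those who want a job but have given up searching).
Civilian working-age population = 2,750.52 + 1,079.47 = 3,829.99 thousand.
Unemployment rate = 182.25 / 2,750.52 = 6.63%.
Labor force participation rate = 2,750.52 / 3,829.99 = 71.82%.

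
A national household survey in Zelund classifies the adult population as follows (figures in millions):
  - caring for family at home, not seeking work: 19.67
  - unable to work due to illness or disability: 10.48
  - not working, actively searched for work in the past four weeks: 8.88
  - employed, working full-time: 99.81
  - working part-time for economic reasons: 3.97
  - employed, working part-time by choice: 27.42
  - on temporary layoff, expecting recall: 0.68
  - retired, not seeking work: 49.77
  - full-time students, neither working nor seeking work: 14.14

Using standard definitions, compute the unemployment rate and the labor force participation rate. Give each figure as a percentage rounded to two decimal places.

Unemployment rate ≈ 6.79%; labor force participation rate ≈ 59.94%.

Employed = 99.81 + 3.97 + 27.42 = 131.20 million (anyone who worked, including part-time for economic reasons, counts as employed).
Unemployed = 8.88 + 0.68 = 9.56 million (jobless and actively searching, or on temporary layoff).
Labor force = 131.20 + 9.56 = 140.76 million.
Not in labor force = 19.67 + 10.48 + 49.77 + 14.14 = 94.06 million (those not working and not actively searching are outside the labor force).
Civilian working-age population = 140.76 + 94.06 = 234.82 million.
Unemployment rate = 9.56 / 140.76 = 6.79%.
Labor force participation rate = 140.76 / 234.82 = 59.94%.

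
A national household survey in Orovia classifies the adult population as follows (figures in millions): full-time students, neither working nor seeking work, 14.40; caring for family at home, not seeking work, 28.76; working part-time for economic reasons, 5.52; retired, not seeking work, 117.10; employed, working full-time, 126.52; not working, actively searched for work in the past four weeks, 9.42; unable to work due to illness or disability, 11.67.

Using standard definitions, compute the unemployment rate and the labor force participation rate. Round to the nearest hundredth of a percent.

Employed = 5.52 + 126.52 = 132.04 million (anyone who worked, including part-time for economic reasons, counts as employed).
Unemployed = 9.42 million.
Labor force = 132.04 + 9.42 = 141.46 million.
Not in labor force = 14.40 + 28.76 + 117.10 + 11.67 = 171.93 million (those not working and not actively searching are outside the labor force).
Civilian working-age population = 141.46 + 171.93 = 313.39 million.
Unemployment rate = 9.42 / 141.46 = 6.66%.
Labor force participation rate = 141.46 / 313.39 = 45.14%.

Unemployment rate ≈ 6.66%; labor force participation rate ≈ 45.14%.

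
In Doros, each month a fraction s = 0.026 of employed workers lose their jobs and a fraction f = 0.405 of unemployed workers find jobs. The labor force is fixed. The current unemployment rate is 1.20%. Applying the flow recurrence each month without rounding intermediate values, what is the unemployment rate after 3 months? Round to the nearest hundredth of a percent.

With a fixed labor force, u_{t+1} = u_t + s·(1−u_t) − f·u_t = u_t·(1−s−f) + s.
Here 1−s−f = 0.569 and s = 0.026.
u_1 = 0.012000 × 0.569 + 0.026 = 0.032828.
u_2 = 0.032828 × 0.569 + 0.026 = 0.044679.
u_3 = 0.044679 × 0.569 + 0.026 = 0.051422.

Unemployment rate after three months ≈ 5.14%.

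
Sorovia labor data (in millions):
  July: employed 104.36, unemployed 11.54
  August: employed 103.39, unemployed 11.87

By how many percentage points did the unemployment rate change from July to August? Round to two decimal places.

July: labor force = 104.36 + 11.54 = 115.90; u = 11.54/115.90 = 9.96%.
August: labor force = 103.39 + 11.87 = 115.26; u = 11.87/115.26 = 10.30%.
Change = 10.30% − 9.96% = +0.34 pp.

The unemployment rate changed by +0.34 percentage points.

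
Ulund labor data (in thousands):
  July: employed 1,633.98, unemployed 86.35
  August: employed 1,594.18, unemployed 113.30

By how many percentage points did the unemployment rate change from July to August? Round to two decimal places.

July: labor force = 1,633.98 + 86.35 = 1,720.33; u = 86.35/1,720.33 = 5.02%.
August: labor force = 1,594.18 + 113.30 = 1,707.48; u = 113.30/1,707.48 = 6.64%.
Change = 6.64% − 5.02% = +1.62 pp.

The unemployment rate changed by +1.62 percentage points.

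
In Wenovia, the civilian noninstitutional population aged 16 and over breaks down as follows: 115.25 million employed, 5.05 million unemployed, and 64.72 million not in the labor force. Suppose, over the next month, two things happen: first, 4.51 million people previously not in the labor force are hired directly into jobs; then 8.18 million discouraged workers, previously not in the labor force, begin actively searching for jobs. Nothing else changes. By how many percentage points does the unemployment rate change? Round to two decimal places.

Initially, labor force = 115.25 + 5.05 = 120.30 million, so u = 5.05/120.30 = 4.20%.
After the first change, employed and labor force both rise by 4.51; unemployed unchanged → E = 119.76, U = 5.05, labor force = 124.81 million.
After the second change, unemployed and labor force both rise by 8.18 → E = 119.76, U = 13.23, labor force = 132.99 million.
New unemployment rate = 13.23 / 132.99 = 9.95%.
Change = 9.95% − 4.20% = +5.75 percentage points.

The unemployment rate changes by +5.75 percentage points.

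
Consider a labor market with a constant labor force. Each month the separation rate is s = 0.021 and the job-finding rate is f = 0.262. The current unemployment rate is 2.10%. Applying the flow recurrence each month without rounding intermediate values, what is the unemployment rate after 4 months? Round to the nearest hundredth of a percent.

With a fixed labor force, u_{t+1} = u_t + s·(1−u_t) − f·u_t = u_t·(1−s−f) + s.
Here 1−s−f = 0.717 and s = 0.021.
u_1 = 0.021000 × 0.717 + 0.021 = 0.036057.
u_2 = 0.036057 × 0.717 + 0.021 = 0.046853.
u_3 = 0.046853 × 0.717 + 0.021 = 0.054594.
u_4 = 0.054594 × 0.717 + 0.021 = 0.060144.

Unemployment rate after four months ≈ 6.01%.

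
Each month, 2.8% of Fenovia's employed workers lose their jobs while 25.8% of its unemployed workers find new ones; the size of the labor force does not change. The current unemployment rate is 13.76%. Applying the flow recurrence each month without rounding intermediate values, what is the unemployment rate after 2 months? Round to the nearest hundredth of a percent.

Unemployment rate after two months ≈ 11.81%.

With a fixed labor force, u_{t+1} = u_t + s·(1−u_t) − f·u_t = u_t·(1−s−f) + s.
Here 1−s−f = 0.714 and s = 0.028.
u_1 = 0.137600 × 0.714 + 0.028 = 0.126246.
u_2 = 0.126246 × 0.714 + 0.028 = 0.118140.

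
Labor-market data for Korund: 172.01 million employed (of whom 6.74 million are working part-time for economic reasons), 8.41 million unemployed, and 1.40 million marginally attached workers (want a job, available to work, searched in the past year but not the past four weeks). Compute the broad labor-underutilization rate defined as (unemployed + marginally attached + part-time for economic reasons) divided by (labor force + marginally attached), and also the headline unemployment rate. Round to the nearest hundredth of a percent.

Labor force = 172.01 + 8.41 = 180.42 million.
Numerator = 8.41 + 1.40 + 6.74 = 16.55 million.
Denominator = 180.42 + 1.40 = 181.82 million.
Broad rate = 16.55 / 181.82 = 9.10%.
Headline unemployment rate = 8.41 / 180.42 = 4.66%.

Broad underutilization rate ≈ 9.10%; headline unemployment rate ≈ 4.66%.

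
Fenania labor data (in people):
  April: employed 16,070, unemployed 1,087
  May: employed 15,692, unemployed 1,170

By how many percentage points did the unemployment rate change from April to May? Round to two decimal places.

The unemployment rate changed by +0.60 percentage points.

April: labor force = 16,070 + 1,087 = 17,157; u = 1,087/17,157 = 6.34%.
May: labor force = 15,692 + 1,170 = 16,862; u = 1,170/16,862 = 6.94%.
Change = 6.94% − 6.34% = +0.60 pp.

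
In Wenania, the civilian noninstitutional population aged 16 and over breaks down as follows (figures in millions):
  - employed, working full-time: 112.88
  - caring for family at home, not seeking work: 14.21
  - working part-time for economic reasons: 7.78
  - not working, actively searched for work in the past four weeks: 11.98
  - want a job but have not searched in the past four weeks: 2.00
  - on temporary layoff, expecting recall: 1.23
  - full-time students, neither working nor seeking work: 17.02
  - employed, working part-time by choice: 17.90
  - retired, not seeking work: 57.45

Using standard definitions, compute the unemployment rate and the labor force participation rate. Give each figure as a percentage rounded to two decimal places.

Unemployment rate ≈ 8.70%; labor force participation rate ≈ 62.60%.

Employed = 112.88 + 7.78 + 17.90 = 138.56 million (anyone who worked, including part-time for economic reasons, counts as employed).
Unemployed = 11.98 + 1.23 = 13.21 million (jobless and actively searching, or on temporary layoff).
Labor force = 138.56 + 13.21 = 151.77 million.
Not in labor force = 14.21 + 2.00 + 17.02 + 57.45 = 90.68 million (those not working and not actively searching are outside the labor force — including those who want a job but have given up searching).
Civilian working-age population = 151.77 + 90.68 = 242.45 million.
Unemployment rate = 13.21 / 151.77 = 8.70%.
Labor force participation rate = 151.77 / 242.45 = 62.60%.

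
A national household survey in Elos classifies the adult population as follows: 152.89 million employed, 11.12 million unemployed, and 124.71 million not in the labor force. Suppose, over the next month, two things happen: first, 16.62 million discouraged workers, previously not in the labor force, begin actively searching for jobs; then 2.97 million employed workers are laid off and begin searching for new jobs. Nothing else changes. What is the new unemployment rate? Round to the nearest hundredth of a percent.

New unemployment rate ≈ 17.00%.

Initially, labor force = 152.89 + 11.12 = 164.01 million, so u = 11.12/164.01 = 6.78%.
After the first change, unemployed and labor force both rise by 16.62 → E = 152.89, U = 27.74, labor force = 180.63 million.
After the second change, employed falls and unemployed rises by 2.97; labor force unchanged → E = 149.92, U = 30.71, labor force = 180.63 million.
New unemployment rate = 30.71 / 180.63 = 17.00%.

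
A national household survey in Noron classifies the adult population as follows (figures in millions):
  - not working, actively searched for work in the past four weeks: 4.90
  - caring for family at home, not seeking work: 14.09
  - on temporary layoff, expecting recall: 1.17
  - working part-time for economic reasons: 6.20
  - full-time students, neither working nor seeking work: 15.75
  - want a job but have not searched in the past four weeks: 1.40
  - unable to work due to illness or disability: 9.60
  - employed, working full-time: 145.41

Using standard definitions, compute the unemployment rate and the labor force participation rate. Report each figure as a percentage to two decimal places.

Unemployment rate ≈ 3.85%; labor force participation rate ≈ 79.43%.

Employed = 6.20 + 145.41 = 151.61 million (anyone who worked, including part-time for economic reasons, counts as employed).
Unemployed = 4.90 + 1.17 = 6.07 million (jobless and actively searching, or on temporary layoff).
Labor force = 151.61 + 6.07 = 157.68 million.
Not in labor force = 14.09 + 15.75 + 1.40 + 9.60 = 40.84 million (those not working and not actively searching are outside the labor force — including those who want a job but have given up searching).
Civilian working-age population = 157.68 + 40.84 = 198.52 million.
Unemployment rate = 6.07 / 157.68 = 3.85%.
Labor force participation rate = 157.68 / 198.52 = 79.43%.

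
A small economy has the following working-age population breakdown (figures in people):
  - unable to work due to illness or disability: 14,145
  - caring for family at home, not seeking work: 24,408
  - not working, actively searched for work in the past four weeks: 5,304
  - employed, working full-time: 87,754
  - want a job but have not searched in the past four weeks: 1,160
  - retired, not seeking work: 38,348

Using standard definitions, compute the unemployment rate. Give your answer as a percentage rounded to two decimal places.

Unemployment rate ≈ 5.70%.

Employed = 87,754.
Unemployed = 5,304.
Labor force = 87,754 + 5,304 = 93,058.
Unemployment rate = 5,304 / 93,058 = 5.70%.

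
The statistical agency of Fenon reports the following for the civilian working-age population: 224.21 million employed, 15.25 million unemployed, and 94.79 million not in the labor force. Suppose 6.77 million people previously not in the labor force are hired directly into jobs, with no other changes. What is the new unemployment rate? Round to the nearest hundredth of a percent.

New unemployment rate ≈ 6.19%.

Initially, labor force = 224.21 + 15.25 = 239.46 million, so u = 15.25/239.46 = 6.37%.
After the change, employed and labor force both rise by 6.77; unemployed unchanged → E = 230.98, U = 15.25, labor force = 246.23 million.
New unemployment rate = 15.25 / 246.23 = 6.19%.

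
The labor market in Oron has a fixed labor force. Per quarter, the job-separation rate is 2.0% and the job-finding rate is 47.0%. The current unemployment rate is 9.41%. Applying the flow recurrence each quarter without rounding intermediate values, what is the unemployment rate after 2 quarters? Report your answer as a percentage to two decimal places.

Unemployment rate after two quarters ≈ 5.47%.

With a fixed labor force, u_{t+1} = u_t + s·(1−u_t) − f·u_t = u_t·(1−s−f) + s.
Here 1−s−f = 0.510 and s = 0.020.
u_1 = 0.094100 × 0.510 + 0.020 = 0.067991.
u_2 = 0.067991 × 0.510 + 0.020 = 0.054675.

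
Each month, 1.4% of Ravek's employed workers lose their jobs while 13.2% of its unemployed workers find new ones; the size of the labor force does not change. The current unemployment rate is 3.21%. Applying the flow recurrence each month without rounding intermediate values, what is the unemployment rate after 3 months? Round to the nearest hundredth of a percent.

Unemployment rate after three months ≈ 5.62%.

With a fixed labor force, u_{t+1} = u_t + s·(1−u_t) − f·u_t = u_t·(1−s−f) + s.
Here 1−s−f = 0.854 and s = 0.014.
u_1 = 0.032100 × 0.854 + 0.014 = 0.041413.
u_2 = 0.041413 × 0.854 + 0.014 = 0.049367.
u_3 = 0.049367 × 0.854 + 0.014 = 0.056159.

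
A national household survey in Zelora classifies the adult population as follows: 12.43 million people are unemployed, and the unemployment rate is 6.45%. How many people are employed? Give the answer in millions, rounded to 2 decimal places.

About 180.28 million are employed.

Labor force = U / u = 12.43 / 0.0645 ≈ 192.71 million.
Employed = labor force − unemployed = 192.71 − 12.43 = 180.28 million.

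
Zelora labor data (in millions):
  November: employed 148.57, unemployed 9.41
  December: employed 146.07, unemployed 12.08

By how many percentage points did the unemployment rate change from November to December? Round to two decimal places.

November: labor force = 148.57 + 9.41 = 157.98; u = 9.41/157.98 = 5.96%.
December: labor force = 146.07 + 12.08 = 158.15; u = 12.08/158.15 = 7.64%.
Change = 7.64% − 5.96% = +1.68 pp.

The unemployment rate changed by +1.68 percentage points.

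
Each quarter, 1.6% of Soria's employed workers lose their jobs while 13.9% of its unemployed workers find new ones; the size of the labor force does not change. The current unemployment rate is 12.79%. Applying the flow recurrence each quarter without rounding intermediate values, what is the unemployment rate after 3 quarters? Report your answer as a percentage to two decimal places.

Unemployment rate after three quarters ≈ 11.81%.

With a fixed labor force, u_{t+1} = u_t + s·(1−u_t) − f·u_t = u_t·(1−s−f) + s.
Here 1−s−f = 0.845 and s = 0.016.
u_1 = 0.127900 × 0.845 + 0.016 = 0.124076.
u_2 = 0.124076 × 0.845 + 0.016 = 0.120844.
u_3 = 0.120844 × 0.845 + 0.016 = 0.118113.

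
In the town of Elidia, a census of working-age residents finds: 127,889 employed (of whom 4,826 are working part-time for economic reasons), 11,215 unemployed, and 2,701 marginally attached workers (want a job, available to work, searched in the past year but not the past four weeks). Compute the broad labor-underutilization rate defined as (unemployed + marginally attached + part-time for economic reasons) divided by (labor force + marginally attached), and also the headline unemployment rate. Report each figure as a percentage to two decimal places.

Broad underutilization rate ≈ 13.22%; headline unemployment rate ≈ 8.06%.

Labor force = 127,889 + 11,215 = 139,104.
Numerator = 11,215 + 2,701 + 4,826 = 18,742.
Denominator = 139,104 + 2,701 = 141,805.
Broad rate = 18,742 / 141,805 = 13.22%.
Headline unemployment rate = 11,215 / 139,104 = 8.06%.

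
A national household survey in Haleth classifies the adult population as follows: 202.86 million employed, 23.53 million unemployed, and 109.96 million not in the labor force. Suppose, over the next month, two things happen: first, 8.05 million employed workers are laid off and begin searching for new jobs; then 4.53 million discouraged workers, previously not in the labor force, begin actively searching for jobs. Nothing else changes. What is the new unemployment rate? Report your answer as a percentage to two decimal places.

New unemployment rate ≈ 15.64%.

Initially, labor force = 202.86 + 23.53 = 226.39 million, so u = 23.53/226.39 = 10.39%.
After the first change, employed falls and unemployed rises by 8.05; labor force unchanged → E = 194.81, U = 31.58, labor force = 226.39 million.
After the second change, unemployed and labor force both rise by 4.53 → E = 194.81, U = 36.11, labor force = 230.92 million.
New unemployment rate = 36.11 / 230.92 = 15.64%.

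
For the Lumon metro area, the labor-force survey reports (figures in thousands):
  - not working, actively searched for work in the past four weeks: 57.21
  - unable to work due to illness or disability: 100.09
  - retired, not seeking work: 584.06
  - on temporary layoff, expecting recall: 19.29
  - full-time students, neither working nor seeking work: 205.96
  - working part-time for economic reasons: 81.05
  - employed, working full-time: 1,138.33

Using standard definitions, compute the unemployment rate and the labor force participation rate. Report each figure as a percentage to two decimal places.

Unemployment rate ≈ 5.90%; labor force participation rate ≈ 59.28%.

Employed = 81.05 + 1,138.33 = 1,219.38 thousand (anyone who worked, including part-time for economic reasons, counts as employed).
Unemployed = 57.21 + 19.29 = 76.50 thousand (jobless and actively searching, or on temporary layoff).
Labor force = 1,219.38 + 76.50 = 1,295.88 thousand.
Not in labor force = 100.09 + 584.06 + 205.96 = 890.11 thousand (those not working and not actively searching are outside the labor force).
Civilian working-age population = 1,295.88 + 890.11 = 2,185.99 thousand.
Unemployment rate = 76.50 / 1,295.88 = 5.90%.
Labor force participation rate = 1,295.88 / 2,185.99 = 59.28%.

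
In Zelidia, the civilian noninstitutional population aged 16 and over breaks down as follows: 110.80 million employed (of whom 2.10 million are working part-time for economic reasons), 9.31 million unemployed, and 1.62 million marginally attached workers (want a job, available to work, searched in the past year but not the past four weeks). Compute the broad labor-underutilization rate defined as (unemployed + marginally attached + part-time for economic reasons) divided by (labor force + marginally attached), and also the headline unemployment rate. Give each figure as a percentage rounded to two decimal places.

Broad underutilization rate ≈ 10.70%; headline unemployment rate ≈ 7.75%.

Labor force = 110.80 + 9.31 = 120.11 million.
Numerator = 9.31 + 1.62 + 2.10 = 13.03 million.
Denominator = 120.11 + 1.62 = 121.73 million.
Broad rate = 13.03 / 121.73 = 10.70%.
Headline unemployment rate = 9.31 / 120.11 = 7.75%.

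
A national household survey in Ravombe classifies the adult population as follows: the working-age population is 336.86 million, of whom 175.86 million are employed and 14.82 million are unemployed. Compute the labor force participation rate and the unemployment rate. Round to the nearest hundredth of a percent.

Labor force participation rate ≈ 56.61%; unemployment rate ≈ 7.77%.

Labor force = employed + unemployed = 175.86 + 14.82 = 190.68 million.
Unemployment rate = 14.82 / 190.68 = 7.77%.
Labor force participation rate = 190.68 / 336.86 = 56.61%.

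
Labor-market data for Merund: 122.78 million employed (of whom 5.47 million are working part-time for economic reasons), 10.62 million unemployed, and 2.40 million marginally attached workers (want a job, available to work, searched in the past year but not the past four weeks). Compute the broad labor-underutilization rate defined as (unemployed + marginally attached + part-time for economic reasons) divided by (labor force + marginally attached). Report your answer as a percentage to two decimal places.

Broad underutilization rate ≈ 13.62%.

Labor force = 122.78 + 10.62 = 133.40 million.
Numerator = 10.62 + 2.40 + 5.47 = 18.49 million.
Denominator = 133.40 + 2.40 = 135.80 million.
Broad rate = 18.49 / 135.80 = 13.62%.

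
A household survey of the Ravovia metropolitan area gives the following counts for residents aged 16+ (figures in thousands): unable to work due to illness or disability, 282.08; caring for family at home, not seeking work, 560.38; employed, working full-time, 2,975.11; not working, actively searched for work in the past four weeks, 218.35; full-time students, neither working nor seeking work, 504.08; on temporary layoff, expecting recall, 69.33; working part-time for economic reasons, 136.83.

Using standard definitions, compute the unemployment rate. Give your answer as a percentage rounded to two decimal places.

Unemployment rate ≈ 8.46%.

Employed = 2,975.11 + 136.83 = 3,111.94 thousand (anyone who worked, including part-time for economic reasons, counts as employed).
Unemployed = 218.35 + 69.33 = 287.68 thousand (jobless and actively searching, or on temporary layoff).
Labor force = 3,111.94 + 287.68 = 3,399.62 thousand.
Unemployment rate = 287.68 / 3,399.62 = 8.46%.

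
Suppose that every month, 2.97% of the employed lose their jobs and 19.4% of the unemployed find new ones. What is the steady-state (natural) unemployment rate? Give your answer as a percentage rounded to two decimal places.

At steady state the flows balance: s·E = f·U, so U/(E+U) = s/(s+f).
u* = 2.97 / (2.97 + 19.4) = 2.97 / 22.37 = 13.28%.

Steady-state unemployment rate ≈ 13.28%.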